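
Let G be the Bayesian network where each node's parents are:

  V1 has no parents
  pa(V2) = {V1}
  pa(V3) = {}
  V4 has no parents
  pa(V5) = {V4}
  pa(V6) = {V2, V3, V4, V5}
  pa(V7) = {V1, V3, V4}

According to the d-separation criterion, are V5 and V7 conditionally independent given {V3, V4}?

Yes

There are 6 undirected paths between V5 and V7; checking each against the conditioning set {V3, V4}:
Path 1: V5 ← V4 → V7
  V4 is a fork here and V4 is conditioned on, so the path is blocked at V4.
Path 2: V5 ← V4 → V6 ← V3 → V7
  V4 is a fork here and V4 is conditioned on, so the path is blocked at V4.
Path 3: V5 ← V4 → V6 ← V2 ← V1 → V7
  V4 is a fork here and V4 is conditioned on, so the path is blocked at V4.
Path 4: V5 → V6 ← V4 → V7
  V6 is a collider here and neither V6 nor any of its descendants is conditioned on, so the collider stays closed — the path is blocked at V6.
Path 5: V5 → V6 ← V3 → V7
  V6 is a collider here and neither V6 nor any of its descendants is conditioned on, so the collider stays closed — the path is blocked at V6.
Path 6: V5 → V6 ← V2 ← V1 → V7
  V6 is a collider here and neither V6 nor any of its descendants is conditioned on, so the collider stays closed — the path is blocked at V6.
All paths are blocked; V5 ⊥ V7 | {V3, V4} holds.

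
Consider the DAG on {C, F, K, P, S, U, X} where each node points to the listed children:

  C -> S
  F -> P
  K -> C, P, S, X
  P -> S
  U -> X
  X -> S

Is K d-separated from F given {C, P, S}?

No

Enumerating the 4 paths from K to F and testing each for blocking by {C, P, S}:
Path 1: K → X → S ← P ← F
  P is a chain here and P is conditioned on, so the path is blocked at P.
Path 2: K → P ← F
  P is a collider and P is conditioned on, which opens it — no node blocks this path, so it is active.
Path 3: K → C → S ← P ← F
  C is a chain here and C is conditioned on, so the path is blocked at C.
Path 4: K → S ← P ← F
  P is a chain here and P is conditioned on, so the path is blocked at P.
Since the path K → P ← F is active, K and F are not d-separated given {C, P, S}.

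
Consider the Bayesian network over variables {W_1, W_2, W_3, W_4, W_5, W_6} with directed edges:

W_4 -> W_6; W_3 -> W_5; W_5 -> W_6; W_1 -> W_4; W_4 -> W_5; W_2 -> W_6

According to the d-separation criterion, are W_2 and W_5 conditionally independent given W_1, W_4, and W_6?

2 paths connect W_2 and W_5; each must be blocked for d-separation to hold:
  1. W_2 → W_6 ← W_5 — W_6:collider[open] ⇒ active
  2. W_2 → W_6 ← W_4 → W_5 — W_6:collider[open]; W_4:fork[blocks] ⇒ blocked
Because an active path exists, W_2 and W_5 are not d-separated.

No — W_2 and W_5 are not d-separated given {W_1, W_4, W_6}.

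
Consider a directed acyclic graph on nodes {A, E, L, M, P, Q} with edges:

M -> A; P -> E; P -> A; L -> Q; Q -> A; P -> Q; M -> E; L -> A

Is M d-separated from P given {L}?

Yes — M and P are d-separated given {L}.

We examine all 4 paths between M and P:
Path 1: M → A ← P
  A is a collider here and neither A nor any of its descendants is conditioned on, so the collider stays closed — the path is blocked at A.
Path 2: M → A ← L → Q ← P
  A is a collider here and neither A nor any of its descendants is conditioned on, so the collider stays closed — the path is blocked at A.
Path 3: M → A ← Q ← P
  A is a collider here and neither A nor any of its descendants is conditioned on, so the collider stays closed — the path is blocked at A.
Path 4: M → E ← P
  E is a collider here and neither E nor any of its descendants is conditioned on, so the collider stays closed — the path is blocked at E.
All paths are blocked; M ⊥ P | {L} holds.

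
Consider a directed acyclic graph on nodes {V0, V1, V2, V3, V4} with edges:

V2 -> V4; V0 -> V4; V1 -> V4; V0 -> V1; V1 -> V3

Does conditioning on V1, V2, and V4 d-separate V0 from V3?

There are 2 undirected paths between V0 and V3; checking each against the conditioning set {V1, V2, V4}:
  1. V0 → V4 ← V1 → V3 — V4:collider[open]; V1:fork[blocks] ⇒ blocked
  2. V0 → V1 → V3 — V1:chain[blocks] ⇒ blocked
Since every path is blocked, d-separation holds.

Yes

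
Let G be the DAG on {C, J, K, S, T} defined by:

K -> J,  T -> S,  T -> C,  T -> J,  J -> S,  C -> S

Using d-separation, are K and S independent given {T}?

3 paths connect K and S; each must be blocked for d-separation to hold:
Path 1: K → J ← T → C → S
  J is a collider here and neither J nor any of its descendants is conditioned on, so the collider stays closed — the path is blocked at J.
Path 2: K → J ← T → S
  J is a collider here and neither J nor any of its descendants is conditioned on, so the collider stays closed — the path is blocked at J.
Path 3: K → J → S
  J is a chain and J is not conditioned on — no node blocks this path, so it is active.
Since the path K → J → S is active, K and S are not d-separated given {T}.

No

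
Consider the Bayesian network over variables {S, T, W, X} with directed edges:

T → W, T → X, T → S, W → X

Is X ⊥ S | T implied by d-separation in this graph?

We examine all 2 paths between X and S:
Path 1: X ← T → S
  T is a fork here and T is conditioned on, so the path is blocked at T.
Path 2: X ← W ← T → S
  T is a fork here and T is conditioned on, so the path is blocked at T.
Every path is blocked, so X and S are d-separated given {T}.

Yes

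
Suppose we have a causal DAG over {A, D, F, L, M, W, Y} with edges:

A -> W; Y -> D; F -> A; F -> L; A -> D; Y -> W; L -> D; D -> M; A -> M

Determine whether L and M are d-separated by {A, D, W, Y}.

Yes

We examine all 6 paths between L and M:
Path 1: L → D ← A → M
  A is a fork here and A is conditioned on, so the path is blocked at A.
Path 2: L → D ← Y → W ← A → M
  Y is a fork here and Y is conditioned on, so the path is blocked at Y.
Path 3: L → D → M
  D is a chain here and D is conditioned on, so the path is blocked at D.
Path 4: L ← F → A → W ← Y → D → M
  A is a chain here and A is conditioned on, so the path is blocked at A.
Path 5: L ← F → A → D → M
  A is a chain here and A is conditioned on, so the path is blocked at A.
Path 6: L ← F → A → M
  A is a chain here and A is conditioned on, so the path is blocked at A.
Since every path is blocked, d-separation holds.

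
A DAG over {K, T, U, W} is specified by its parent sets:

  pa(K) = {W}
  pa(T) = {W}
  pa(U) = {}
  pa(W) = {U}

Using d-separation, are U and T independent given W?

There is one path between U and T:
Path 1: U → W → T
  W is a chain here and W is conditioned on, so the path is blocked at W.
Since every path is blocked, d-separation holds.

Yes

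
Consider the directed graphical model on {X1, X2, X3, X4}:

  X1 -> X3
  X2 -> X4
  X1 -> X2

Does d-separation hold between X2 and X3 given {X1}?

The only undirected path from X2 to X3 is:
Path 1: X2 ← X1 → X3
  X1 is a fork here and X1 is conditioned on, so the path is blocked at X1.
All paths are blocked; X2 ⊥ X3 | {X1} holds.

Yes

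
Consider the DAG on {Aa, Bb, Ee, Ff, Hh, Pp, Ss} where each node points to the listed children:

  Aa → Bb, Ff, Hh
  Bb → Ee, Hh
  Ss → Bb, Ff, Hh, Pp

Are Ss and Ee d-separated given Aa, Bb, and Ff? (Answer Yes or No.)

There are 5 undirected paths between Ss and Ee; checking each against the conditioning set {Aa, Bb, Ff}:
Path 1: Ss → Bb → Ee
  Bb is a chain here and Bb is conditioned on, so the path is blocked at Bb.
Path 2: Ss → Hh ← Aa → Bb → Ee
  Hh is a collider here and neither Hh nor any of its descendants is conditioned on, so the collider stays closed — the path is blocked at Hh.
Path 3: Ss → Hh ← Bb → Ee
  Hh is a collider here and neither Hh nor any of its descendants is conditioned on, so the collider stays closed — the path is blocked at Hh.
Path 4: Ss → Ff ← Aa → Bb → Ee
  Aa is a fork here and Aa is conditioned on, so the path is blocked at Aa.
Path 5: Ss → Ff ← Aa → Hh ← Bb → Ee
  Aa is a fork here and Aa is conditioned on, so the path is blocked at Aa.
Since every path is blocked, d-separation holds.

Yes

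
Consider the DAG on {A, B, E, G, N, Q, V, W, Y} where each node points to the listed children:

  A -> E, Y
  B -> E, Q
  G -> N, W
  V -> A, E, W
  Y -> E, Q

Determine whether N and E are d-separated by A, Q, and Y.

Yes

There are 4 undirected paths between N and E; checking each against the conditioning set {A, Q, Y}:
  1. N ← G → W ← V → A → E — G:fork[open]; W:collider[blocks]; V:fork[open]; A:chain[blocks] ⇒ blocked
  2. N ← G → W ← V → A → Y → Q ← B → E — G:fork[open]; W:collider[blocks]; V:fork[open]; A:chain[blocks]; Y:chain[blocks]; Q:collider[open]; B:fork[open] ⇒ blocked
  3. N ← G → W ← V → A → Y → E — G:fork[open]; W:collider[blocks]; V:fork[open]; A:chain[blocks]; Y:chain[blocks] ⇒ blocked
  4. N ← G → W ← V → E — G:fork[open]; W:collider[blocks]; V:fork[open] ⇒ blocked
Every path is blocked, so N and E are d-separated given {A, Q, Y}.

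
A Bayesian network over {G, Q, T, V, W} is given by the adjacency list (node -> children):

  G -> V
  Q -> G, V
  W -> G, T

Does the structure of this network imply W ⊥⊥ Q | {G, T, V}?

There are 2 undirected paths between W and Q; checking each against the conditioning set {G, T, V}:
  1. W → G ← Q — G:collider[open] ⇒ active
  2. W → G → V ← Q — G:chain[blocks]; V:collider[open] ⇒ blocked
Since the path W → G ← Q is active, W and Q are not d-separated given {G, T, V}.

No — W and Q are not d-separated given {G, T, V}.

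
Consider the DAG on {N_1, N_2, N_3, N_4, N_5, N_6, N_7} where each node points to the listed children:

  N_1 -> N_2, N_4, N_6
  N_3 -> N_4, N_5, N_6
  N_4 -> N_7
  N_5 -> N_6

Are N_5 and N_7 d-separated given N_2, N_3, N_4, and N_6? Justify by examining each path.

Enumerating the 4 paths from N_5 to N_7 and testing each for blocking by {N_2, N_3, N_4, N_6}:
Path 1: N_5 ← N_3 → N_6 ← N_1 → N_4 → N_7
  N_3 is a fork here and N_3 is conditioned on, so the path is blocked at N_3.
Path 2: N_5 ← N_3 → N_4 → N_7
  N_3 is a fork here and N_3 is conditioned on, so the path is blocked at N_3.
Path 3: N_5 → N_6 ← N_1 → N_4 → N_7
  N_4 is a chain here and N_4 is conditioned on, so the path is blocked at N_4.
Path 4: N_5 → N_6 ← N_3 → N_4 → N_7
  N_3 is a fork here and N_3 is conditioned on, so the path is blocked at N_3.
Since every path is blocked, d-separation holds.

Yes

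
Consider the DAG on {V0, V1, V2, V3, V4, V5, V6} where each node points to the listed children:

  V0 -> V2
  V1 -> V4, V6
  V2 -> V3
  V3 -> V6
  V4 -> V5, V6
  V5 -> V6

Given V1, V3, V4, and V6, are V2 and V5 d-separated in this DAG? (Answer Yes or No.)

Yes

3 paths connect V2 and V5; each must be blocked for d-separation to hold:
  1. V2 → V3 → V6 ← V5 — V3:chain[blocks]; V6:collider[open] ⇒ blocked
  2. V2 → V3 → V6 ← V1 → V4 → V5 — V3:chain[blocks]; V6:collider[open]; V1:fork[blocks]; V4:chain[blocks] ⇒ blocked
  3. V2 → V3 → V6 ← V4 → V5 — V3:chain[blocks]; V6:collider[open]; V4:fork[blocks] ⇒ blocked
Every path is blocked, so V2 and V5 are d-separated given {V1, V3, V4, V6}.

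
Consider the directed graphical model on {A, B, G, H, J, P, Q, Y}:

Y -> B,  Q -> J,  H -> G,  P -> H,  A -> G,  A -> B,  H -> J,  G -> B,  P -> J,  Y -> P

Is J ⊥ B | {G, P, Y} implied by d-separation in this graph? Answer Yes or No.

No

We examine all 6 paths between J and B:
  1. J ← H ← P ← Y → B — H:chain[open]; P:chain[blocks]; Y:fork[blocks] ⇒ blocked
  2. J ← H → G → B — H:fork[open]; G:chain[blocks] ⇒ blocked
  3. J ← H → G ← A → B — H:fork[open]; G:collider[open]; A:fork[open] ⇒ active
  4. J ← P → H → G → B — P:fork[blocks]; H:chain[open]; G:chain[blocks] ⇒ blocked
  5. J ← P → H → G ← A → B — P:fork[blocks]; H:chain[open]; G:collider[open]; A:fork[open] ⇒ blocked
  6. J ← P ← Y → B — P:chain[blocks]; Y:fork[blocks] ⇒ blocked
Because an active path exists, J and B are not d-separated.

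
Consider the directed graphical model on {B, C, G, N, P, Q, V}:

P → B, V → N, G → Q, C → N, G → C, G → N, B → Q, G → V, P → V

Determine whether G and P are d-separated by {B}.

Enumerating the 4 paths from G to P and testing each for blocking by {B}:
Path 1: G → Q ← B ← P
  Q is a collider here and neither Q nor any of its descendants is conditioned on, so the collider stays closed — the path is blocked at Q.
Path 2: G → C → N ← V ← P
  N is a collider here and neither N nor any of its descendants is conditioned on, so the collider stays closed — the path is blocked at N.
Path 3: G → V ← P
  V is a collider here and neither V nor any of its descendants is conditioned on, so the collider stays closed — the path is blocked at V.
Path 4: G → N ← V ← P
  N is a collider here and neither N nor any of its descendants is conditioned on, so the collider stays closed — the path is blocked at N.
Since every path is blocked, d-separation holds.

Yes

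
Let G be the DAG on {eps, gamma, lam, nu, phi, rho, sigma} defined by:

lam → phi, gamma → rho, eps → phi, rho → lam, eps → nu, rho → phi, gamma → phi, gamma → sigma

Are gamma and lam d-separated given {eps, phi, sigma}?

There are 4 undirected paths between gamma and lam; checking each against the conditioning set {eps, phi, sigma}:
Path 1: gamma → phi ← lam
  phi is a collider and phi is conditioned on, which opens it — no node blocks this path, so it is active.
Path 2: gamma → phi ← rho → lam
  phi is a collider and phi is conditioned on, which opens it; rho is a fork and rho is not conditioned on — no node blocks this path, so it is active.
Path 3: gamma → rho → lam
  rho is a chain and rho is not conditioned on — no node blocks this path, so it is active.
Path 4: gamma → rho → phi ← lam
  rho is a chain and rho is not conditioned on; phi is a collider and phi is conditioned on, which opens it — no node blocks this path, so it is active.
At least one path is unblocked, so d-separation fails.

No — gamma and lam are not d-separated given {eps, phi, sigma}.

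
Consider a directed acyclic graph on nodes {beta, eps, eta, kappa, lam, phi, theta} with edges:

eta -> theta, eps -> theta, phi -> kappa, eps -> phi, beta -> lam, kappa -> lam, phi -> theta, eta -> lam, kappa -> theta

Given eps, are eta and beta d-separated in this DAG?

4 paths connect eta and beta; each must be blocked for d-separation to hold:
Path 1: eta → theta ← phi → kappa → lam ← beta
  theta is a collider here and neither theta nor any of its descendants is conditioned on, so the collider stays closed — the path is blocked at theta.
Path 2: eta → theta ← kappa → lam ← beta
  theta is a collider here and neither theta nor any of its descendants is conditioned on, so the collider stays closed — the path is blocked at theta.
Path 3: eta → theta ← eps → phi → kappa → lam ← beta
  theta is a collider here and neither theta nor any of its descendants is conditioned on, so the collider stays closed — the path is blocked at theta.
Path 4: eta → lam ← beta
  lam is a collider here and neither lam nor any of its descendants is conditioned on, so the collider stays closed — the path is blocked at lam.
Every path is blocked, so eta and beta are d-separated given {eps}.

Yes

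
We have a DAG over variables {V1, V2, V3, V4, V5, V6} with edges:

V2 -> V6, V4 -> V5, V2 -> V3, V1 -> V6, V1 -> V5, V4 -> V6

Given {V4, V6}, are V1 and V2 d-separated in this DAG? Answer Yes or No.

We examine all 2 paths between V1 and V2:
Path 1: V1 → V6 ← V2
  V6 is a collider and V6 is conditioned on, which opens it — no node blocks this path, so it is active.
Path 2: V1 → V5 ← V4 → V6 ← V2
  V5 is a collider here and neither V5 nor any of its descendants is conditioned on, so the collider stays closed — the path is blocked at V5.
At least one path is unblocked, so d-separation fails.

No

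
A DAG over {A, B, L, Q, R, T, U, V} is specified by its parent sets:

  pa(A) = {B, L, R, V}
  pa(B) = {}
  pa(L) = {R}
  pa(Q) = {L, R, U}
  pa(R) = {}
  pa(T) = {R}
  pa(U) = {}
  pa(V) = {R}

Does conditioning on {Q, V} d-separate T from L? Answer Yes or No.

Enumerating the 4 paths from T to L and testing each for blocking by {Q, V}:
  1. T ← R → Q ← L — R:fork[open]; Q:collider[open] ⇒ active
  2. T ← R → A ← L — R:fork[open]; A:collider[blocks] ⇒ blocked
  3. T ← R → L — R:fork[open] ⇒ active
  4. T ← R → V → A ← L — R:fork[open]; V:chain[blocks]; A:collider[blocks] ⇒ blocked
Since the path T ← R → Q ← L is active, T and L are not d-separated given {Q, V}.

No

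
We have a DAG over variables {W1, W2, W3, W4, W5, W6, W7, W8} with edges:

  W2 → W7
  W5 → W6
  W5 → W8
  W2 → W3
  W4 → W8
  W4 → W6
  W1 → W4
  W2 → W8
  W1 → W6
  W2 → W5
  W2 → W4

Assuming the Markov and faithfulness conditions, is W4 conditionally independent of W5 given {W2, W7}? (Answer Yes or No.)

We examine all 6 paths between W4 and W5:
Path 1: W4 ← W2 → W8 ← W5
  W2 is a fork here and W2 is conditioned on, so the path is blocked at W2.
Path 2: W4 ← W2 → W5
  W2 is a fork here and W2 is conditioned on, so the path is blocked at W2.
Path 3: W4 → W6 ← W5
  W6 is a collider here and neither W6 nor any of its descendants is conditioned on, so the collider stays closed — the path is blocked at W6.
Path 4: W4 ← W1 → W6 ← W5
  W6 is a collider here and neither W6 nor any of its descendants is conditioned on, so the collider stays closed — the path is blocked at W6.
Path 5: W4 → W8 ← W2 → W5
  W8 is a collider here and neither W8 nor any of its descendants is conditioned on, so the collider stays closed — the path is blocked at W8.
Path 6: W4 → W8 ← W5
  W8 is a collider here and neither W8 nor any of its descendants is conditioned on, so the collider stays closed — the path is blocked at W8.
All paths are blocked; W4 ⊥ W5 | {W2, W7} holds.

Yes — W4 and W5 are d-separated given {W2, W7}.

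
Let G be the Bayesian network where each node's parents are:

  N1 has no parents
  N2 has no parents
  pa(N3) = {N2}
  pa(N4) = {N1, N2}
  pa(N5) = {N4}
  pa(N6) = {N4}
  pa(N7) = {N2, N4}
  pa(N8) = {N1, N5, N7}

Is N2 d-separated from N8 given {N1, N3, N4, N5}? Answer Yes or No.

6 paths connect N2 and N8; each must be blocked for d-separation to hold:
  1. N2 → N4 ← N1 → N8 — N4:collider[open]; N1:fork[blocks] ⇒ blocked
  2. N2 → N4 → N5 → N8 — N4:chain[blocks]; N5:chain[blocks] ⇒ blocked
  3. N2 → N4 → N7 → N8 — N4:chain[blocks]; N7:chain[open] ⇒ blocked
  4. N2 → N7 → N8 — N7:chain[open] ⇒ active
  5. N2 → N7 ← N4 ← N1 → N8 — N7:collider[blocks]; N4:chain[blocks]; N1:fork[blocks] ⇒ blocked
  6. N2 → N7 ← N4 → N5 → N8 — N7:collider[blocks]; N4:fork[blocks]; N5:chain[blocks] ⇒ blocked
Because an active path exists, N2 and N8 are not d-separated.

No — N2 and N8 are not d-separated given {N1, N3, N4, N5}.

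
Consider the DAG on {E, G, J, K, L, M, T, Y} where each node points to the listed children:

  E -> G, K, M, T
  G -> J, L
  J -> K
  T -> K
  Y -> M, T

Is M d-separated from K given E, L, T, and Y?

Yes — M and K are d-separated given {E, L, T, Y}.

We examine all 6 paths between M and K:
Path 1: M ← Y → T → K
  Y is a fork here and Y is conditioned on, so the path is blocked at Y.
Path 2: M ← Y → T ← E → G → J → K
  Y is a fork here and Y is conditioned on, so the path is blocked at Y.
Path 3: M ← Y → T ← E → K
  Y is a fork here and Y is conditioned on, so the path is blocked at Y.
Path 4: M ← E → G → J → K
  E is a fork here and E is conditioned on, so the path is blocked at E.
Path 5: M ← E → K
  E is a fork here and E is conditioned on, so the path is blocked at E.
Path 6: M ← E → T → K
  E is a fork here and E is conditioned on, so the path is blocked at E.
Since every path is blocked, d-separation holds.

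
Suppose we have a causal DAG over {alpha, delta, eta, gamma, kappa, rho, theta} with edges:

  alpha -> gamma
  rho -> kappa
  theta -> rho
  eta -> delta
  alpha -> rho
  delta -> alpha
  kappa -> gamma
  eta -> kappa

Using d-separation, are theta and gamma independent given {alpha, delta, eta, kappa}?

Yes

4 paths connect theta and gamma; each must be blocked for d-separation to hold:
Path 1: theta → rho → kappa → gamma
  kappa is a chain here and kappa is conditioned on, so the path is blocked at kappa.
Path 2: theta → rho → kappa ← eta → delta → alpha → gamma
  eta is a fork here and eta is conditioned on, so the path is blocked at eta.
Path 3: theta → rho ← alpha → gamma
  alpha is a fork here and alpha is conditioned on, so the path is blocked at alpha.
Path 4: theta → rho ← alpha ← delta ← eta → kappa → gamma
  alpha is a chain here and alpha is conditioned on, so the path is blocked at alpha.
All paths are blocked; theta ⊥ gamma | {alpha, delta, eta, kappa} holds.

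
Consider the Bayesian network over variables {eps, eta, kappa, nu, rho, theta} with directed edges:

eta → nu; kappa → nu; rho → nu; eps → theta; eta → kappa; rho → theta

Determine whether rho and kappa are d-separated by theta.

Yes — rho and kappa are d-separated given {theta}.

We examine all 2 paths between rho and kappa:
Path 1: rho → nu ← eta → kappa
  nu is a collider here and neither nu nor any of its descendants is conditioned on, so the collider stays closed — the path is blocked at nu.
Path 2: rho → nu ← kappa
  nu is a collider here and neither nu nor any of its descendants is conditioned on, so the collider stays closed — the path is blocked at nu.
Since every path is blocked, d-separation holds.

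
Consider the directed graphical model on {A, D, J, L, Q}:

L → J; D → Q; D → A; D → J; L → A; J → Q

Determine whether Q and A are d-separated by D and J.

Yes

There are 4 undirected paths between Q and A; checking each against the conditioning set {D, J}:
  1. Q ← J ← L → A — J:chain[blocks]; L:fork[open] ⇒ blocked
  2. Q ← J ← D → A — J:chain[blocks]; D:fork[blocks] ⇒ blocked
  3. Q ← D → A — D:fork[blocks] ⇒ blocked
  4. Q ← D → J ← L → A — D:fork[blocks]; J:collider[open]; L:fork[open] ⇒ blocked
All paths are blocked; Q ⊥ A | {D, J} holds.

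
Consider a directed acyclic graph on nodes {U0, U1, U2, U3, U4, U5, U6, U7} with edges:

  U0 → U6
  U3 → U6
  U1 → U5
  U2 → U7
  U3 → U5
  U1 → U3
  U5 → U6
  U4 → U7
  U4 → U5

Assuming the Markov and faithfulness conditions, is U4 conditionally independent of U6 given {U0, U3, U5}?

Yes — U4 and U6 are d-separated given {U0, U3, U5}.

3 paths connect U4 and U6; each must be blocked for d-separation to hold:
  1. U4 → U5 → U6 — U5:chain[blocks] ⇒ blocked
  2. U4 → U5 ← U1 → U3 → U6 — U5:collider[open]; U1:fork[open]; U3:chain[blocks] ⇒ blocked
  3. U4 → U5 ← U3 → U6 — U5:collider[open]; U3:fork[blocks] ⇒ blocked
Since every path is blocked, d-separation holds.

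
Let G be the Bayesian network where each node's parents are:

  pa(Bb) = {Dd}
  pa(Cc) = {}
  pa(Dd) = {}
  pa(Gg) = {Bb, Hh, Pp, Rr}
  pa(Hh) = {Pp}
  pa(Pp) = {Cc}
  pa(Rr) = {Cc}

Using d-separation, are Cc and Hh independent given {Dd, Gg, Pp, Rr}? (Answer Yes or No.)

Yes

4 paths connect Cc and Hh; each must be blocked for d-separation to hold:
  1. Cc → Pp → Hh — Pp:chain[blocks] ⇒ blocked
  2. Cc → Pp → Gg ← Hh — Pp:chain[blocks]; Gg:collider[open] ⇒ blocked
  3. Cc → Rr → Gg ← Hh — Rr:chain[blocks]; Gg:collider[open] ⇒ blocked
  4. Cc → Rr → Gg ← Pp → Hh — Rr:chain[blocks]; Gg:collider[open]; Pp:fork[blocks] ⇒ blocked
Since every path is blocked, d-separation holds.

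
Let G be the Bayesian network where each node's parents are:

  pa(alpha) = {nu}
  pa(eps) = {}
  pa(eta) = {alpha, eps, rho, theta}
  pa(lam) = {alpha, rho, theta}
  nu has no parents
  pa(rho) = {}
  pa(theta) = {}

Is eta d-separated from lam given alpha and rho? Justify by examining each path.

We examine all 3 paths between eta and lam:
Path 1: eta ← theta → lam
  theta is a fork and theta is not conditioned on — no node blocks this path, so it is active.
Path 2: eta ← rho → lam
  rho is a fork here and rho is conditioned on, so the path is blocked at rho.
Path 3: eta ← alpha → lam
  alpha is a fork here and alpha is conditioned on, so the path is blocked at alpha.
Since the path eta ← theta → lam is active, eta and lam are not d-separated given {alpha, rho}.

No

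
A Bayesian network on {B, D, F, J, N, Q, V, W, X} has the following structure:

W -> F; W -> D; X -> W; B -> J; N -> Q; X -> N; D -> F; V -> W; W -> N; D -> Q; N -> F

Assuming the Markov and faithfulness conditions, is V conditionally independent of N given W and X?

6 paths connect V and N; each must be blocked for d-separation to hold:
Path 1: V → W → N
  W is a chain here and W is conditioned on, so the path is blocked at W.
Path 2: V → W → F ← N
  W is a chain here and W is conditioned on, so the path is blocked at W.
Path 3: V → W → F ← D → Q ← N
  W is a chain here and W is conditioned on, so the path is blocked at W.
Path 4: V → W ← X → N
  X is a fork here and X is conditioned on, so the path is blocked at X.
Path 5: V → W → D → Q ← N
  W is a chain here and W is conditioned on, so the path is blocked at W.
Path 6: V → W → D → F ← N
  W is a chain here and W is conditioned on, so the path is blocked at W.
Every path is blocked, so V and N are d-separated given {W, X}.

Yes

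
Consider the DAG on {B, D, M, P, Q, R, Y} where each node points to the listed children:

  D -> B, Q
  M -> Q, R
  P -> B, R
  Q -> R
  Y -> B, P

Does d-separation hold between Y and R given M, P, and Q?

Yes

There are 6 undirected paths between Y and R; checking each against the conditioning set {M, P, Q}:
Path 1: Y → B ← D → Q → R
  B is a collider here and neither B nor any of its descendants is conditioned on, so the collider stays closed — the path is blocked at B.
Path 2: Y → B ← D → Q ← M → R
  B is a collider here and neither B nor any of its descendants is conditioned on, so the collider stays closed — the path is blocked at B.
Path 3: Y → B ← P → R
  B is a collider here and neither B nor any of its descendants is conditioned on, so the collider stays closed — the path is blocked at B.
Path 4: Y → P → R
  P is a chain here and P is conditioned on, so the path is blocked at P.
Path 5: Y → P → B ← D → Q → R
  P is a chain here and P is conditioned on, so the path is blocked at P.
Path 6: Y → P → B ← D → Q ← M → R
  P is a chain here and P is conditioned on, so the path is blocked at P.
Every path is blocked, so Y and R are d-separated given {M, P, Q}.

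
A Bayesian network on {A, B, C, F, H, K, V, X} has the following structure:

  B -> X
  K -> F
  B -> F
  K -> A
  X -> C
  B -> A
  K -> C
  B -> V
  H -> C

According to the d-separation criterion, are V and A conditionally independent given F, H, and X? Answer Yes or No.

No

There are 3 undirected paths between V and A; checking each against the conditioning set {F, H, X}:
  1. V ← B → X → C ← K → A — B:fork[open]; X:chain[blocks]; C:collider[blocks]; K:fork[open] ⇒ blocked
  2. V ← B → F ← K → A — B:fork[open]; F:collider[open]; K:fork[open] ⇒ active
  3. V ← B → A — B:fork[open] ⇒ active
Because an active path exists, V and A are not d-separated.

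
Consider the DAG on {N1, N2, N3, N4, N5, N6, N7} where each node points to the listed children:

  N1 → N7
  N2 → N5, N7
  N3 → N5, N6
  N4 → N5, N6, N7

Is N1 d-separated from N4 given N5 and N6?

Yes

There are 3 undirected paths between N1 and N4; checking each against the conditioning set {N5, N6}:
Path 1: N1 → N7 ← N2 → N5 ← N4
  N7 is a collider here and neither N7 nor any of its descendants is conditioned on, so the collider stays closed — the path is blocked at N7.
Path 2: N1 → N7 ← N2 → N5 ← N3 → N6 ← N4
  N7 is a collider here and neither N7 nor any of its descendants is conditioned on, so the collider stays closed — the path is blocked at N7.
Path 3: N1 → N7 ← N4
  N7 is a collider here and neither N7 nor any of its descendants is conditioned on, so the collider stays closed — the path is blocked at N7.
All paths are blocked; N1 ⊥ N4 | {N5, N6} holds.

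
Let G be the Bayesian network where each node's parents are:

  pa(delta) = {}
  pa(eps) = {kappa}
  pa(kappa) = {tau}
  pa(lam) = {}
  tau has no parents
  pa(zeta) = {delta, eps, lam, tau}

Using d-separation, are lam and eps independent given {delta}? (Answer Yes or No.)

Yes

There are 2 undirected paths between lam and eps; checking each against the conditioning set {delta}:
  1. lam → zeta ← eps — zeta:collider[blocks] ⇒ blocked
  2. lam → zeta ← tau → kappa → eps — zeta:collider[blocks]; tau:fork[open]; kappa:chain[open] ⇒ blocked
All paths are blocked; lam ⊥ eps | {delta} holds.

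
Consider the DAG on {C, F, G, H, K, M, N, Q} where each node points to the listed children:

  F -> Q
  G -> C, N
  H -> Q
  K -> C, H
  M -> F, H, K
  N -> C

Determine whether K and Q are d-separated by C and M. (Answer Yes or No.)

4 paths connect K and Q; each must be blocked for d-separation to hold:
Path 1: K → H → Q
  H is a chain and H is not conditioned on — no node blocks this path, so it is active.
Path 2: K → H ← M → F → Q
  H is a collider here and neither H nor any of its descendants is conditioned on, so the collider stays closed — the path is blocked at H.
Path 3: K ← M → H → Q
  M is a fork here and M is conditioned on, so the path is blocked at M.
Path 4: K ← M → F → Q
  M is a fork here and M is conditioned on, so the path is blocked at M.
Because an active path exists, K and Q are not d-separated.

No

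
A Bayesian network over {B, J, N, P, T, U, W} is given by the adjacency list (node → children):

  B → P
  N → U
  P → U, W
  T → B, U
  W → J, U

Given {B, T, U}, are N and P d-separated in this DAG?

No — N and P are not d-separated given {B, T, U}.

There are 3 undirected paths between N and P; checking each against the conditioning set {B, T, U}:
Path 1: N → U ← W ← P
  U is a collider and U is conditioned on, which opens it; W is a chain and W is not conditioned on — no node blocks this path, so it is active.
Path 2: N → U ← T → B → P
  T is a fork here and T is conditioned on, so the path is blocked at T.
Path 3: N → U ← P
  U is a collider and U is conditioned on, which opens it — no node blocks this path, so it is active.
At least one path is unblocked, so d-separation fails.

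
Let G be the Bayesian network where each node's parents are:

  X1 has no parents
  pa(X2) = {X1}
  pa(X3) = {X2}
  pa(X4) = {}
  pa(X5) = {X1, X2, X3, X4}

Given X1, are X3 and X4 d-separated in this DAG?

Yes — X3 and X4 are d-separated given {X1}.

Enumerating the 3 paths from X3 to X4 and testing each for blocking by {X1}:
Path 1: X3 ← X2 → X5 ← X4
  X5 is a collider here and neither X5 nor any of its descendants is conditioned on, so the collider stays closed — the path is blocked at X5.
Path 2: X3 ← X2 ← X1 → X5 ← X4
  X1 is a fork here and X1 is conditioned on, so the path is blocked at X1.
Path 3: X3 → X5 ← X4
  X5 is a collider here and neither X5 nor any of its descendants is conditioned on, so the collider stays closed — the path is blocked at X5.
Since every path is blocked, d-separation holds.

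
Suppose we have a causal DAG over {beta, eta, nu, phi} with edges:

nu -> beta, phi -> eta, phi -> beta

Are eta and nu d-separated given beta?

No — eta and nu are not d-separated given {beta}.

The only undirected path from eta to nu is:
Path 1: eta ← phi → beta ← nu
  phi is a fork and phi is not conditioned on; beta is a collider and beta is conditioned on, which opens it — no node blocks this path, so it is active.
Because an active path exists, eta and nu are not d-separated.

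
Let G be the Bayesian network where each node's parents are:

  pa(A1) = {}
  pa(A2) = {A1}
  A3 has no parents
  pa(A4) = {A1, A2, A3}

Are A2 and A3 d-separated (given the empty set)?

We examine all 2 paths between A2 and A3:
Path 1: A2 → A4 ← A3
  A4 is a collider here and neither A4 nor any of its descendants is conditioned on, so the collider stays closed — the path is blocked at A4.
Path 2: A2 ← A1 → A4 ← A3
  A4 is a collider here and neither A4 nor any of its descendants is conditioned on, so the collider stays closed — the path is blocked at A4.
All paths are blocked; A2 ⊥ A3 | ∅ holds.

Yes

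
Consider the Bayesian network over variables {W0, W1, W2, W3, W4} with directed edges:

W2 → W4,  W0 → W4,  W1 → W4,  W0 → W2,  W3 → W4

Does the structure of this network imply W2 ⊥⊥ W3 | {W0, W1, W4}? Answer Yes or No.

There are 2 undirected paths between W2 and W3; checking each against the conditioning set {W0, W1, W4}:
Path 1: W2 → W4 ← W3
  W4 is a collider and W4 is conditioned on, which opens it — no node blocks this path, so it is active.
Path 2: W2 ← W0 → W4 ← W3
  W0 is a fork here and W0 is conditioned on, so the path is blocked at W0.
Since the path W2 → W4 ← W3 is active, W2 and W3 are not d-separated given {W0, W1, W4}.

No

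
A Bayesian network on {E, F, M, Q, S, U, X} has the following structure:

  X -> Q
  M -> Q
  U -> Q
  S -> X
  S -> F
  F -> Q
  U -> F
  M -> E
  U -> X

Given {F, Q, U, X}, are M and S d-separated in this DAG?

Yes

We examine all 6 paths between M and S:
Path 1: M → Q ← X ← S
  X is a chain here and X is conditioned on, so the path is blocked at X.
Path 2: M → Q ← X ← U → F ← S
  X is a chain here and X is conditioned on, so the path is blocked at X.
Path 3: M → Q ← F ← S
  F is a chain here and F is conditioned on, so the path is blocked at F.
Path 4: M → Q ← F ← U → X ← S
  F is a chain here and F is conditioned on, so the path is blocked at F.
Path 5: M → Q ← U → X ← S
  U is a fork here and U is conditioned on, so the path is blocked at U.
Path 6: M → Q ← U → F ← S
  U is a fork here and U is conditioned on, so the path is blocked at U.
Since every path is blocked, d-separation holds.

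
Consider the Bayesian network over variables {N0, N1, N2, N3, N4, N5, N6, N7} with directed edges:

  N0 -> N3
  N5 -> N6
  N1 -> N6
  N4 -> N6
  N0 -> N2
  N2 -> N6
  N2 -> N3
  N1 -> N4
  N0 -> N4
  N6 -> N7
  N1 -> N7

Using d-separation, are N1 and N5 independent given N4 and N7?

No — N1 and N5 are not d-separated given {N4, N7}.

There are 5 undirected paths between N1 and N5; checking each against the conditioning set {N4, N7}:
  1. N1 → N7 ← N6 ← N5 — N7:collider[open]; N6:chain[open] ⇒ active
  2. N1 → N4 ← N0 → N3 ← N2 → N6 ← N5 — N4:collider[open]; N0:fork[open]; N3:collider[blocks]; N2:fork[open]; N6:collider[open] ⇒ blocked
  3. N1 → N4 ← N0 → N2 → N6 ← N5 — N4:collider[open]; N0:fork[open]; N2:chain[open]; N6:collider[open] ⇒ active
  4. N1 → N4 → N6 ← N5 — N4:chain[blocks]; N6:collider[open] ⇒ blocked
  5. N1 → N6 ← N5 — N6:collider[open] ⇒ active
Since the path N1 → N7 ← N6 ← N5 is active, N1 and N5 are not d-separated given {N4, N7}.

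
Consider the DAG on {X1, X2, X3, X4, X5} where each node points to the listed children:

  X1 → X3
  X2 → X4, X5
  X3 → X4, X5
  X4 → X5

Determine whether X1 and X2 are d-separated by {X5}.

No

4 paths connect X1 and X2; each must be blocked for d-separation to hold:
Path 1: X1 → X3 → X4 ← X2
  X3 is a chain and X3 is not conditioned on; X4 is a collider and its descendant X5 is conditioned on, which opens it — no node blocks this path, so it is active.
Path 2: X1 → X3 → X4 → X5 ← X2
  X3 is a chain and X3 is not conditioned on; X4 is a chain and X4 is not conditioned on; X5 is a collider and X5 is conditioned on, which opens it — no node blocks this path, so it is active.
Path 3: X1 → X3 → X5 ← X4 ← X2
  X3 is a chain and X3 is not conditioned on; X5 is a collider and X5 is conditioned on, which opens it; X4 is a chain and X4 is not conditioned on — no node blocks this path, so it is active.
Path 4: X1 → X3 → X5 ← X2
  X3 is a chain and X3 is not conditioned on; X5 is a collider and X5 is conditioned on, which opens it — no node blocks this path, so it is active.
At least one path is unblocked, so d-separation fails.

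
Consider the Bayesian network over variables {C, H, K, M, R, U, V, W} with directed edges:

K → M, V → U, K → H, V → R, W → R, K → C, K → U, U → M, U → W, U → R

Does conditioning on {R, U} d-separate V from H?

No — V and H are not d-separated given {R, U}.

6 paths connect V and H; each must be blocked for d-separation to hold:
Path 1: V → U ← K → H
  U is a collider and U is conditioned on, which opens it; K is a fork and K is not conditioned on — no node blocks this path, so it is active.
Path 2: V → U → M ← K → H
  U is a chain here and U is conditioned on, so the path is blocked at U.
Path 3: V → R ← U ← K → H
  U is a chain here and U is conditioned on, so the path is blocked at U.
Path 4: V → R ← U → M ← K → H
  U is a fork here and U is conditioned on, so the path is blocked at U.
Path 5: V → R ← W ← U ← K → H
  U is a chain here and U is conditioned on, so the path is blocked at U.
Path 6: V → R ← W ← U → M ← K → H
  U is a fork here and U is conditioned on, so the path is blocked at U.
Since the path V → U ← K → H is active, V and H are not d-separated given {R, U}.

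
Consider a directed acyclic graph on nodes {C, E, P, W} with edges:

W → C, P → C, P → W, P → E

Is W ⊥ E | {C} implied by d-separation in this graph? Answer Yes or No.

No — W and E are not d-separated given {C}.

2 paths connect W and E; each must be blocked for d-separation to hold:
Path 1: W → C ← P → E
  C is a collider and C is conditioned on, which opens it; P is a fork and P is not conditioned on — no node blocks this path, so it is active.
Path 2: W ← P → E
  P is a fork and P is not conditioned on — no node blocks this path, so it is active.
Since the path W → C ← P → E is active, W and E are not d-separated given {C}.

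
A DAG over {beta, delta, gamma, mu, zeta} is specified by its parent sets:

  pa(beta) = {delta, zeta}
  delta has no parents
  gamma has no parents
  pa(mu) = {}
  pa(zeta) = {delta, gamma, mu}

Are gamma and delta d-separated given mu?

There are 2 undirected paths between gamma and delta; checking each against the conditioning set {mu}:
  1. gamma → zeta ← delta — zeta:collider[blocks] ⇒ blocked
  2. gamma → zeta → beta ← delta — zeta:chain[open]; beta:collider[blocks] ⇒ blocked
Since every path is blocked, d-separation holds.

Yes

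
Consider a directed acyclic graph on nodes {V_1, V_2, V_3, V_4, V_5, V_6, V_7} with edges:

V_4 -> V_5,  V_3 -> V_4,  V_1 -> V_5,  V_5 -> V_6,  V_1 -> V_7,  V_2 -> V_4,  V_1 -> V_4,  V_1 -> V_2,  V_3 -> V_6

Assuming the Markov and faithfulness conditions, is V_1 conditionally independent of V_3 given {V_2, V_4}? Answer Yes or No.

No — V_1 and V_3 are not d-separated given {V_2, V_4}.

We examine all 6 paths between V_1 and V_3:
Path 1: V_1 → V_2 → V_4 → V_5 → V_6 ← V_3
  V_2 is a chain here and V_2 is conditioned on, so the path is blocked at V_2.
Path 2: V_1 → V_2 → V_4 ← V_3
  V_2 is a chain here and V_2 is conditioned on, so the path is blocked at V_2.
Path 3: V_1 → V_4 → V_5 → V_6 ← V_3
  V_4 is a chain here and V_4 is conditioned on, so the path is blocked at V_4.
Path 4: V_1 → V_4 ← V_3
  V_4 is a collider and V_4 is conditioned on, which opens it — no node blocks this path, so it is active.
Path 5: V_1 → V_5 ← V_4 ← V_3
  V_5 is a collider here and neither V_5 nor any of its descendants is conditioned on, so the collider stays closed — the path is blocked at V_5.
Path 6: V_1 → V_5 → V_6 ← V_3
  V_6 is a collider here and neither V_6 nor any of its descendants is conditioned on, so the collider stays closed — the path is blocked at V_6.
Because an active path exists, V_1 and V_3 are not d-separated.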